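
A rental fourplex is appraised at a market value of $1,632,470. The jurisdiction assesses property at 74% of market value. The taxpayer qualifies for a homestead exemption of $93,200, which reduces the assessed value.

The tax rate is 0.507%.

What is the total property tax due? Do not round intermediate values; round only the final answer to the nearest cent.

$5,652.18

Assessed value = $1,632,470 × 0.74 = $1,208,027.8
Taxable value = $1,208,027.8 − $93,200 = $1,114,827.8
Tax = $1,114,827.8 × 0.00507 = $5,652.176946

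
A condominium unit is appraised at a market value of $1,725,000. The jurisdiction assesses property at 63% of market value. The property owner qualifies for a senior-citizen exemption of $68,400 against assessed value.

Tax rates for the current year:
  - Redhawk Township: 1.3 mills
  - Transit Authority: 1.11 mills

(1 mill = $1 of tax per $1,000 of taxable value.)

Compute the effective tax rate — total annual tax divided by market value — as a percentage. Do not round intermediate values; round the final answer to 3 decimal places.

0.142%

Assessed value = $1,725,000 × 0.63 = $1,086,750
Taxable value = $1,086,750 − $68,400 = $1,018,350
Redhawk Township: $1,018,350 × 0.0013 = $1,323.855
Transit Authority: $1,018,350 × 0.00111 = $1,130.3685
Total tax = $2,454.2235
Effective rate = $2,454.2235 ÷ $1,725,000 = 0.142% of market value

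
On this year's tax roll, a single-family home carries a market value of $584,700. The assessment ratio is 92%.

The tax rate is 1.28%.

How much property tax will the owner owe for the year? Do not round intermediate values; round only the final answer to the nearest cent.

$6,885.43

Assessed value = $584,700 × 0.92 = $537,924
Tax = $537,924 × 0.0128 = $6,885.4272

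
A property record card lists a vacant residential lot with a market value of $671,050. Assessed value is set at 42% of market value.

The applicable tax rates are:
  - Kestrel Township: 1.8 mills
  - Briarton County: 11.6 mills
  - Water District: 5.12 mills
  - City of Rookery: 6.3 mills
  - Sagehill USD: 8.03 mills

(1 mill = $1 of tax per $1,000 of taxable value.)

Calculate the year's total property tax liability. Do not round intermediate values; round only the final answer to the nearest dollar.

Assessed value = $671,050 × 0.42 = $281,841
Kestrel Township: $281,841 × 0.0018 = $507.3138
Briarton County: $281,841 × 0.0116 = $3,269.3556
Water District: $281,841 × 0.00512 = $1,443.02592
City of Rookery: $281,841 × 0.0063 = $1,775.5983
Sagehill USD: $281,841 × 0.00803 = $2,263.18323
Total = $507.3138 + $3,269.3556 + $1,443.02592 + $1,775.5983 + $2,263.18323 = $9,258.47685

$9,258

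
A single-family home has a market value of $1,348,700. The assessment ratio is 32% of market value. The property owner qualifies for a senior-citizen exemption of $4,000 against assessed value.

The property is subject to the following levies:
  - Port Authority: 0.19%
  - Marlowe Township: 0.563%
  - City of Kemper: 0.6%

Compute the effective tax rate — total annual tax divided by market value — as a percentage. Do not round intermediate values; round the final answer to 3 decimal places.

0.429%

Assessed value = $1,348,700 × 0.32 = $431,584
Taxable value = $431,584 − $4,000 = $427,584
Port Authority: $427,584 × 0.0019 = $812.4096
Marlowe Township: $427,584 × 0.00563 = $2,407.29792
City of Kemper: $427,584 × 0.006 = $2,565.504
Total tax = $5,785.21152
Effective rate = $5,785.21152 ÷ $1,348,700 = 0.429% of market value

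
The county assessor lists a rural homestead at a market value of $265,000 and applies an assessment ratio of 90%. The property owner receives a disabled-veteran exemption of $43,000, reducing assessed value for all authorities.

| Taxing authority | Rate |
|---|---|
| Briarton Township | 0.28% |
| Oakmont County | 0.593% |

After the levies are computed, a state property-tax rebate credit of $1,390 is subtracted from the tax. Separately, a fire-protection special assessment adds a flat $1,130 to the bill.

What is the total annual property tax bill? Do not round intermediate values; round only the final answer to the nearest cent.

Assessed value = $265,000 × 0.9 = $238,500
Taxable value = $238,500 − $43,000 = $195,500
Briarton Township: $195,500 × 0.0028 = $547.4
Oakmont County: $195,500 × 0.00593 = $1,159.315
Levies subtotal = $1,706.715
After credit = $1,706.715 − $1,390 = $316.715
Total = $316.715 + $1,130 = $1,446.715

$1,446.72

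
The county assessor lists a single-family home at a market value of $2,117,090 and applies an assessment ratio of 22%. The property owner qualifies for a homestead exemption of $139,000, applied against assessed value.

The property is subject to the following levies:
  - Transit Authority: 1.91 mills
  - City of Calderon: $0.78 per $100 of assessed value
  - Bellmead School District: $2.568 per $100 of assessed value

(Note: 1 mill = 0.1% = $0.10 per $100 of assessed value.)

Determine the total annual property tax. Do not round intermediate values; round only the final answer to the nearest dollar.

Assessed value = $2,117,090 × 0.22 = $465,759.8
Taxable value = $465,759.8 − $139,000 = $326,759.8
Transit Authority: $326,759.8 × 0.00191 = $624.111218
City of Calderon: $326,759.8 × 0.0078 = $2,548.72644
Bellmead School District: $326,759.8 × 0.02568 = $8,391.191664
Total = $11,564.029322

$11,564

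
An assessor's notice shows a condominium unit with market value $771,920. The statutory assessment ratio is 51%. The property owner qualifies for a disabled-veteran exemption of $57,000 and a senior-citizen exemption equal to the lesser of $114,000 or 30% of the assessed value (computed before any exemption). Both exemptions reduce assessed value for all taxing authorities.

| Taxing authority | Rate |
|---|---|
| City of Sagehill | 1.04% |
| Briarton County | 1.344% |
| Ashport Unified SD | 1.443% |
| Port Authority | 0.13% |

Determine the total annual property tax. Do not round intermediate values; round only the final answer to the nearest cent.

Assessed value = $771,920 × 0.51 = $393,679.2
Senior-citizen exemption = min($114,000, 30% × $393,679.2) = min($114,000, $118,103.76) = $114,000 (dollar cap binds)
Taxable value = $393,679.2 − $57,000 − $114,000 = $222,679.2
City of Sagehill: $222,679.2 × 0.0104 = $2,315.86368
Briarton County: $222,679.2 × 0.01344 = $2,992.808448
Ashport Unified SD: $222,679.2 × 0.01443 = $3,213.260856
Port Authority: $222,679.2 × 0.0013 = $289.48296
Total = $8,811.415944

$8,811.42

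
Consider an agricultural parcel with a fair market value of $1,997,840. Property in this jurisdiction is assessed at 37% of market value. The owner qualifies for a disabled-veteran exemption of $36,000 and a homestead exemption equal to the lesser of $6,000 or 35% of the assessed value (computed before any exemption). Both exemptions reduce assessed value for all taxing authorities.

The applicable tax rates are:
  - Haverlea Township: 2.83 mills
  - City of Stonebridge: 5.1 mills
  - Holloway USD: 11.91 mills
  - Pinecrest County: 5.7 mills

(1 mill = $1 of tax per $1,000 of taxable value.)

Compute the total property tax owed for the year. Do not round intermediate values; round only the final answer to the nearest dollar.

Assessed value = $1,997,840 × 0.37 = $739,200.8
Homestead exemption = min($6,000, 35% × $739,200.8) = min($6,000, $258,720.28) = $6,000 (dollar cap binds)
Taxable value = $739,200.8 − $36,000 − $6,000 = $697,200.8
Haverlea Township: $697,200.8 × 0.00283 = $1,973.078264
City of Stonebridge: $697,200.8 × 0.0051 = $3,555.72408
Holloway USD: $697,200.8 × 0.01191 = $8,303.661528
Pinecrest County: $697,200.8 × 0.0057 = $3,974.04456
Total = $17,806.508432

$17,807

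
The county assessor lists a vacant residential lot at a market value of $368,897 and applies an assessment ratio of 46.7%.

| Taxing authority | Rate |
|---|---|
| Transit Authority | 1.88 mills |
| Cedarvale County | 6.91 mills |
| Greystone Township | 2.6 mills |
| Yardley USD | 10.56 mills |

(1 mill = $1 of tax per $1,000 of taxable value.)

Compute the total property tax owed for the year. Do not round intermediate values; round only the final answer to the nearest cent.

$3,781.43

Assessed value = $368,897 × 0.467 = $172,274.899
Transit Authority: $172,274.899 × 0.00188 = $323.87681012
Cedarvale County: $172,274.899 × 0.00691 = $1,190.41955209
Greystone Township: $172,274.899 × 0.0026 = $447.9147374
Yardley USD: $172,274.899 × 0.01056 = $1,819.22293344
Total = $323.87681012 + $1,190.41955209 + $447.9147374 + $1,819.22293344 = $3,781.43403305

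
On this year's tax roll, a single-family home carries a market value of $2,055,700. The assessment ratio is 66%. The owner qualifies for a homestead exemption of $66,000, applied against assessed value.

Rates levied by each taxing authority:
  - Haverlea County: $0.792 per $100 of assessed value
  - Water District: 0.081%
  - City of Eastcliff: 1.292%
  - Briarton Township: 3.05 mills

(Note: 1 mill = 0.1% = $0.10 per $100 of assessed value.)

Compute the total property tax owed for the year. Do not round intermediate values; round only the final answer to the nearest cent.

$31,881.82

Assessed value = $2,055,700 × 0.66 = $1,356,762
Taxable value = $1,356,762 − $66,000 = $1,290,762
Haverlea County: $1,290,762 × 0.00792 = $10,222.83504
Water District: $1,290,762 × 0.00081 = $1,045.51722
City of Eastcliff: $1,290,762 × 0.01292 = $16,676.64504
Briarton Township: $1,290,762 × 0.00305 = $3,936.8241
Total = $31,881.8214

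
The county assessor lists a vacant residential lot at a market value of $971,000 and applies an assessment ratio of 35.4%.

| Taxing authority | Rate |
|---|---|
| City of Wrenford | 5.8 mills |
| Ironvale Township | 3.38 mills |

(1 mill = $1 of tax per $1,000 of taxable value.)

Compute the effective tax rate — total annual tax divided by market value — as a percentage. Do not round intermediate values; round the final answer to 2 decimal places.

0.32%

Assessed value = $971,000 × 0.354 = $343,734
City of Wrenford: $343,734 × 0.0058 = $1,993.6572
Ironvale Township: $343,734 × 0.00338 = $1,161.82092
Total tax = $3,155.47812
Effective rate = $3,155.47812 ÷ $971,000 = 0.32% of market value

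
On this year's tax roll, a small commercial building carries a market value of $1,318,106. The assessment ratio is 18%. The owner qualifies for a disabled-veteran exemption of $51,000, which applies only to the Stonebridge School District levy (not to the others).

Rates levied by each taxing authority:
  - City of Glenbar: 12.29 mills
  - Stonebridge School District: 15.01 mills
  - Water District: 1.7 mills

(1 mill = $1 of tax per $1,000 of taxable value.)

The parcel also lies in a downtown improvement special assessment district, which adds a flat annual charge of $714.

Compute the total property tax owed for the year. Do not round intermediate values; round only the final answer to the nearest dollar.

$6,829

Assessed value = $1,318,106 × 0.18 = $237,259.08
City of Glenbar: $237,259.08 × 0.01229 = $2,915.9140932
Stonebridge School District: ($237,259.08 − $51,000) × 0.01501 = $186,259.08 × 0.01501 = $2,795.7487908
Water District: $237,259.08 × 0.0017 = $403.340436
Levies subtotal = $6,115.00332
Total = $6,115.00332 + $714 = $6,829.00332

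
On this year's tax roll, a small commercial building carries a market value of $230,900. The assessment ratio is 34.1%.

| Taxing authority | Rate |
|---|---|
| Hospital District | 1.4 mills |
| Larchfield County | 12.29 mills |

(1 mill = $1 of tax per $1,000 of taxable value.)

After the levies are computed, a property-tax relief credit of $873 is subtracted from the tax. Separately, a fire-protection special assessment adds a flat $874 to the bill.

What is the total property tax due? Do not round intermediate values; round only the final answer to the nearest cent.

$1,078.91

Assessed value = $230,900 × 0.341 = $78,736.9
Hospital District: $78,736.9 × 0.0014 = $110.23166
Larchfield County: $78,736.9 × 0.01229 = $967.676501
Levies subtotal = $1,077.908161
After credit = $1,077.908161 − $873 = $204.908161
Total = $204.908161 + $874 = $1,078.908161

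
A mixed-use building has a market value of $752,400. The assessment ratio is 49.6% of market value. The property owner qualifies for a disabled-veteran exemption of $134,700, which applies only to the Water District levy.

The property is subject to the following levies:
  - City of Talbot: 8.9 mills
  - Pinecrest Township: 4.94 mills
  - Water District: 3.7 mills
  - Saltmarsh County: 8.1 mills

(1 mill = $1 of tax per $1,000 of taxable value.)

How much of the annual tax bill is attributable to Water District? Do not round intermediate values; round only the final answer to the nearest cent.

Assessed value = $752,400 × 0.496 = $373,190.4
Water District taxable value = $373,190.4 − $134,700 = $238,490.4
Water District levy = $238,490.4 × 0.0037 = $882.41448

$882.41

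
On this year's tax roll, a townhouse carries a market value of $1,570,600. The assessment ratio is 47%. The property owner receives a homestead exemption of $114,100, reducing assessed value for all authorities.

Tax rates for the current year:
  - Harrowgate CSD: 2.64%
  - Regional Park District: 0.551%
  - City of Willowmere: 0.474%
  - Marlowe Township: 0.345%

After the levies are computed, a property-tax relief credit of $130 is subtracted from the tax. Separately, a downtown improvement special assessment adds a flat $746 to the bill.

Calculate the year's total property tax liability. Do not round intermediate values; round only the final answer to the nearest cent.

Assessed value = $1,570,600 × 0.47 = $738,182
Taxable value = $738,182 − $114,100 = $624,082
Harrowgate CSD: $624,082 × 0.0264 = $16,475.7648
Regional Park District: $624,082 × 0.00551 = $3,438.69182
City of Willowmere: $624,082 × 0.00474 = $2,958.14868
Marlowe Township: $624,082 × 0.00345 = $2,153.0829
Levies subtotal = $25,025.6882
After credit = $25,025.6882 − $130 = $24,895.6882
Total = $24,895.6882 + $746 = $25,641.6882

$25,641.69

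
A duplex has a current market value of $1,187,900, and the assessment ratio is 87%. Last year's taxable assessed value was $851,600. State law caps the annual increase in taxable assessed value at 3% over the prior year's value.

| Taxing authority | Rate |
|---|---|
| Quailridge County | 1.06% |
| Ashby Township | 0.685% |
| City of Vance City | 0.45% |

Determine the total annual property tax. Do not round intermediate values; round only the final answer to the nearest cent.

Uncapped assessed value = $1,187,900 × 0.87 = $1,033,473
Cap limit = $851,600 × 1.03 = $877,148
Taxable assessed value = min($1,033,473, $877,148) = $877,148 (cap binds)
Quailridge County: $877,148 × 0.0106 = $9,297.7688
Ashby Township: $877,148 × 0.00685 = $6,008.4638
City of Vance City: $877,148 × 0.0045 = $3,947.166
Total = $19,253.3986

$19,253.40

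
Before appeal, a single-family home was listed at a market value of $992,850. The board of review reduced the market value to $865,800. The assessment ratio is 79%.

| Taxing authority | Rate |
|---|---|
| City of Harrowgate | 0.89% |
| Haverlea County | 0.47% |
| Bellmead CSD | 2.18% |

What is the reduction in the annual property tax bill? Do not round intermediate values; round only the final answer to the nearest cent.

Old assessed value = $992,850 × 0.79 = $784,351.5
New assessed value = $865,800 × 0.79 = $683,982
Combined rate = 0.0089 + 0.0047 + 0.0218 = 0.0354
Old tax = $784,351.5 × 0.0354 = $27,766.0431
New tax = $683,982 × 0.0354 = $24,212.9628
Reduction = $27,766.0431 − $24,212.9628 = $3,553.0803

$3,553.08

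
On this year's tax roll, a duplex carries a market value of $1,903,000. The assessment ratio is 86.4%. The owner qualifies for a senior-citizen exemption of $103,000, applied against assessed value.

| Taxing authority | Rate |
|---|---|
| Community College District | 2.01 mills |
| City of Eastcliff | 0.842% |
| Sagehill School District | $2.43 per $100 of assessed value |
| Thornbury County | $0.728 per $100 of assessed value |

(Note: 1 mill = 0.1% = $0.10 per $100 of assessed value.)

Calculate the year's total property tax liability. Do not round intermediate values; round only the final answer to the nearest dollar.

Assessed value = $1,903,000 × 0.864 = $1,644,192
Taxable value = $1,644,192 − $103,000 = $1,541,192
Community College District: $1,541,192 × 0.00201 = $3,097.79592
City of Eastcliff: $1,541,192 × 0.00842 = $12,976.83664
Sagehill School District: $1,541,192 × 0.0243 = $37,450.9656
Thornbury County: $1,541,192 × 0.00728 = $11,219.87776
Total = $64,745.47592

$64,745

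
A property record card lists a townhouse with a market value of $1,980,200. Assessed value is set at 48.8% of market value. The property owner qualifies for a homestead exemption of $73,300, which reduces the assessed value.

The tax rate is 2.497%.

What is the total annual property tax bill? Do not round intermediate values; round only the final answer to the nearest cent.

$22,299.15

Assessed value = $1,980,200 × 0.488 = $966,337.6
Taxable value = $966,337.6 − $73,300 = $893,037.6
Tax = $893,037.6 × 0.02497 = $22,299.148872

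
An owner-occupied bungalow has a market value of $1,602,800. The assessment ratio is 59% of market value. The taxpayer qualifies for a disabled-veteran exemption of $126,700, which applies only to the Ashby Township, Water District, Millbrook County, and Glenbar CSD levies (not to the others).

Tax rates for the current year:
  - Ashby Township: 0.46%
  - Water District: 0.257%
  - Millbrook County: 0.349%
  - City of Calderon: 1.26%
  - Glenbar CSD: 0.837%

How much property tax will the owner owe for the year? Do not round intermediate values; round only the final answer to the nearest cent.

Assessed value = $1,602,800 × 0.59 = $945,652
Ashby Township: ($945,652 − $126,700) × 0.0046 = $818,952 × 0.0046 = $3,767.1792
Water District: ($945,652 − $126,700) × 0.00257 = $818,952 × 0.00257 = $2,104.70664
Millbrook County: ($945,652 − $126,700) × 0.00349 = $818,952 × 0.00349 = $2,858.14248
City of Calderon: $945,652 × 0.0126 = $11,915.2152
Glenbar CSD: ($945,652 − $126,700) × 0.00837 = $818,952 × 0.00837 = $6,854.62824
Total = $27,499.87176

$27,499.87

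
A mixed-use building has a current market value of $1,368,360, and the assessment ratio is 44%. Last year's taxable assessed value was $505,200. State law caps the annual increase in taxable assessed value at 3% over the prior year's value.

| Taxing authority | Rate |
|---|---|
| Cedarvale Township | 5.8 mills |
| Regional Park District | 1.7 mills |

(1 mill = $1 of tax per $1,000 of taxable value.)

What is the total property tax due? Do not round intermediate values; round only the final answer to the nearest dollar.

$3,903

Uncapped assessed value = $1,368,360 × 0.44 = $602,078.4
Cap limit = $505,200 × 1.03 = $520,356
Taxable assessed value = min($602,078.4, $520,356) = $520,356 (cap binds)
Cedarvale Township: $520,356 × 0.0058 = $3,018.0648
Regional Park District: $520,356 × 0.0017 = $884.6052
Total = $3,902.67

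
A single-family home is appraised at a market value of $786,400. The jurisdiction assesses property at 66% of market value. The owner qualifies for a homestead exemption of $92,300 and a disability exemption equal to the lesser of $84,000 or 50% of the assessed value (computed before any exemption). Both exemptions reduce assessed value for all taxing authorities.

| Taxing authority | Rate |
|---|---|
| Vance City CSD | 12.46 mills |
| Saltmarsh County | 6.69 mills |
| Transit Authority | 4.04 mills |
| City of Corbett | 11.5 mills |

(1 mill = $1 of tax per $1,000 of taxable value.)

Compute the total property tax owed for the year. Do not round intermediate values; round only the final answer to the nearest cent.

Assessed value = $786,400 × 0.66 = $519,024
Disability exemption = min($84,000, 50% × $519,024) = min($84,000, $259,512) = $84,000 (dollar cap binds)
Taxable value = $519,024 − $92,300 − $84,000 = $342,724
Vance City CSD: $342,724 × 0.01246 = $4,270.34104
Saltmarsh County: $342,724 × 0.00669 = $2,292.82356
Transit Authority: $342,724 × 0.00404 = $1,384.60496
City of Corbett: $342,724 × 0.0115 = $3,941.326
Total = $11,889.09556

$11,889.10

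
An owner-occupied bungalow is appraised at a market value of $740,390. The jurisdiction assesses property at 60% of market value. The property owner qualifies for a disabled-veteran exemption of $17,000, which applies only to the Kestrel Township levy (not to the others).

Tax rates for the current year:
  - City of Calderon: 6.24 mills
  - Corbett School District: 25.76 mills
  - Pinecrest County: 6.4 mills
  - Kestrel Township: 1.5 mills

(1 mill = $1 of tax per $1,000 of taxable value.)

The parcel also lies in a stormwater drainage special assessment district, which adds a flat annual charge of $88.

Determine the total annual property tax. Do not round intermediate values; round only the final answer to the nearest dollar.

Assessed value = $740,390 × 0.6 = $444,234
City of Calderon: $444,234 × 0.00624 = $2,772.02016
Corbett School District: $444,234 × 0.02576 = $11,443.46784
Pinecrest County: $444,234 × 0.0064 = $2,843.0976
Kestrel Township: ($444,234 − $17,000) × 0.0015 = $427,234 × 0.0015 = $640.851
Levies subtotal = $17,699.4366
Total = $17,699.4366 + $88 = $17,787.4366

$17,787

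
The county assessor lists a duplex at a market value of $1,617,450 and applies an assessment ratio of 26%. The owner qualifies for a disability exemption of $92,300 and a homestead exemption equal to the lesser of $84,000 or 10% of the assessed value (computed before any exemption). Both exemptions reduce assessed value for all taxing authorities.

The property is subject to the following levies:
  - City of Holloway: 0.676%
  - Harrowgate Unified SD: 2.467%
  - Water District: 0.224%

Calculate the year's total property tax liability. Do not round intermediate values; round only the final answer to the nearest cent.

Assessed value = $1,617,450 × 0.26 = $420,537
Homestead exemption = min($84,000, 10% × $420,537) = min($84,000, $42,053.7) = $42,053.7 (percentage binds)
Taxable value = $420,537 − $92,300 − $42,053.7 = $286,183.3
City of Holloway: $286,183.3 × 0.00676 = $1,934.599108
Harrowgate Unified SD: $286,183.3 × 0.02467 = $7,060.142011
Water District: $286,183.3 × 0.00224 = $641.050592
Total = $9,635.791711

$9,635.79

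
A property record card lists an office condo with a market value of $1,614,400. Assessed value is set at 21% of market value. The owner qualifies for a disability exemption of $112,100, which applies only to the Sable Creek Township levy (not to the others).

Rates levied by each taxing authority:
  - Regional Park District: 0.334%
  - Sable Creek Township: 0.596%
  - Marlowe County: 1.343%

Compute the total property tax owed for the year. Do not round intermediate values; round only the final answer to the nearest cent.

Assessed value = $1,614,400 × 0.21 = $339,024
Regional Park District: $339,024 × 0.00334 = $1,132.34016
Sable Creek Township: ($339,024 − $112,100) × 0.00596 = $226,924 × 0.00596 = $1,352.46704
Marlowe County: $339,024 × 0.01343 = $4,553.09232
Total = $7,037.89952

$7,037.90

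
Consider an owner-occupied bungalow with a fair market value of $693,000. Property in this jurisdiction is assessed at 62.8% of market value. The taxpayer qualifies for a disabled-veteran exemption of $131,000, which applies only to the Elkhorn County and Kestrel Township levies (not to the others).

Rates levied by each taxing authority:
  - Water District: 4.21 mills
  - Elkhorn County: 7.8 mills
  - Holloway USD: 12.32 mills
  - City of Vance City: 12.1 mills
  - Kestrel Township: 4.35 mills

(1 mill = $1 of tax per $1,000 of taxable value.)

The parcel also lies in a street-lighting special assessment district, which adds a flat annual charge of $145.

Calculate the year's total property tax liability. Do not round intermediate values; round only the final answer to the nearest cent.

Assessed value = $693,000 × 0.628 = $435,204
Water District: $435,204 × 0.00421 = $1,832.20884
Elkhorn County: ($435,204 − $131,000) × 0.0078 = $304,204 × 0.0078 = $2,372.7912
Holloway USD: $435,204 × 0.01232 = $5,361.71328
City of Vance City: $435,204 × 0.0121 = $5,265.9684
Kestrel Township: ($435,204 − $131,000) × 0.00435 = $304,204 × 0.00435 = $1,323.2874
Levies subtotal = $16,155.96912
Total = $16,155.96912 + $145 = $16,300.96912

$16,300.97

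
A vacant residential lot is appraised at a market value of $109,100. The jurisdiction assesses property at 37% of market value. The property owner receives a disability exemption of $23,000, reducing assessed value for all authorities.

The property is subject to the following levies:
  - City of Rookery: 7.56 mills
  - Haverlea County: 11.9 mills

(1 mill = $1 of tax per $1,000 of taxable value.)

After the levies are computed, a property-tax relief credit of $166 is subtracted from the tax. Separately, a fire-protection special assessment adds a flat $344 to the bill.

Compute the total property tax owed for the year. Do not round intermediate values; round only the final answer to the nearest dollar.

Assessed value = $109,100 × 0.37 = $40,367
Taxable value = $40,367 − $23,000 = $17,367
City of Rookery: $17,367 × 0.00756 = $131.29452
Haverlea County: $17,367 × 0.0119 = $206.6673
Levies subtotal = $337.96182
After credit = $337.96182 − $166 = $171.96182
Total = $171.96182 + $344 = $515.96182

$516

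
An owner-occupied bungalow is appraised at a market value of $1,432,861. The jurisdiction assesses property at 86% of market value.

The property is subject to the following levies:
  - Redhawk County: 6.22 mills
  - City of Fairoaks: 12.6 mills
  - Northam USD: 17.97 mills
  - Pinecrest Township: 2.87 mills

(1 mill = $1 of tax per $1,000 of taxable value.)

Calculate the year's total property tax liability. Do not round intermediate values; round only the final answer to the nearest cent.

$48,871.45

Assessed value = $1,432,861 × 0.86 = $1,232,260.46
Redhawk County: $1,232,260.46 × 0.00622 = $7,664.6600612
City of Fairoaks: $1,232,260.46 × 0.0126 = $15,526.481796
Northam USD: $1,232,260.46 × 0.01797 = $22,143.7204662
Pinecrest Township: $1,232,260.46 × 0.00287 = $3,536.5875202
Total = $7,664.6600612 + $15,526.481796 + $22,143.7204662 + $3,536.5875202 = $48,871.4498436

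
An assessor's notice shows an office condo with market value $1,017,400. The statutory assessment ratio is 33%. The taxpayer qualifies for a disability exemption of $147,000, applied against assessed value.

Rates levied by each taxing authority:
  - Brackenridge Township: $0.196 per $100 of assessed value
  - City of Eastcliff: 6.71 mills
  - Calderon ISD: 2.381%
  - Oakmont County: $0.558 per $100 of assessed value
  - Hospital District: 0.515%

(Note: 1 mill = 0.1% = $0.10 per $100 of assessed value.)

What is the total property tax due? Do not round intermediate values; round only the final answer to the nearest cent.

Assessed value = $1,017,400 × 0.33 = $335,742
Taxable value = $335,742 − $147,000 = $188,742
Brackenridge Township: $188,742 × 0.00196 = $369.93432
City of Eastcliff: $188,742 × 0.00671 = $1,266.45882
Calderon ISD: $188,742 × 0.02381 = $4,493.94702
Oakmont County: $188,742 × 0.00558 = $1,053.18036
Hospital District: $188,742 × 0.00515 = $972.0213
Total = $8,155.54182

$8,155.54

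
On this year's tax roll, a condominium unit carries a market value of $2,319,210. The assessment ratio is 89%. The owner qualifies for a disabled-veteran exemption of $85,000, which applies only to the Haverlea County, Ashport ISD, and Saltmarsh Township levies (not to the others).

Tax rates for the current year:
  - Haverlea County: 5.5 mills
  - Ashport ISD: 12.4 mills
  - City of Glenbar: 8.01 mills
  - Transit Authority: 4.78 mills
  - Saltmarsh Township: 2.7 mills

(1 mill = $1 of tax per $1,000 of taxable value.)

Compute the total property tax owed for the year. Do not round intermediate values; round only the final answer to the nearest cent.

Assessed value = $2,319,210 × 0.89 = $2,064,096.9
Haverlea County: ($2,064,096.9 − $85,000) × 0.0055 = $1,979,096.9 × 0.0055 = $10,885.03295
Ashport ISD: ($2,064,096.9 − $85,000) × 0.0124 = $1,979,096.9 × 0.0124 = $24,540.80156
City of Glenbar: $2,064,096.9 × 0.00801 = $16,533.416169
Transit Authority: $2,064,096.9 × 0.00478 = $9,866.383182
Saltmarsh Township: ($2,064,096.9 − $85,000) × 0.0027 = $1,979,096.9 × 0.0027 = $5,343.56163
Total = $67,169.195491

$67,169.20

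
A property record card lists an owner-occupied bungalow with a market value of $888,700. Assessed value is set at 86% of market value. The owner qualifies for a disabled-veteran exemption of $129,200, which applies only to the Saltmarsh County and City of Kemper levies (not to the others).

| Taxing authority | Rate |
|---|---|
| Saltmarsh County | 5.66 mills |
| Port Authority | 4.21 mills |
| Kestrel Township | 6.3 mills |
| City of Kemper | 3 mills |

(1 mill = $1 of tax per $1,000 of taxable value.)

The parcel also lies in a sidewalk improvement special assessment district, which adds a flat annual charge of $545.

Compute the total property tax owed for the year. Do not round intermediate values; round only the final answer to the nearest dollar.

Assessed value = $888,700 × 0.86 = $764,282
Saltmarsh County: ($764,282 − $129,200) × 0.00566 = $635,082 × 0.00566 = $3,594.56412
Port Authority: $764,282 × 0.00421 = $3,217.62722
Kestrel Township: $764,282 × 0.0063 = $4,814.9766
City of Kemper: ($764,282 − $129,200) × 0.003 = $635,082 × 0.003 = $1,905.246
Levies subtotal = $13,532.41394
Total = $13,532.41394 + $545 = $14,077.41394

$14,077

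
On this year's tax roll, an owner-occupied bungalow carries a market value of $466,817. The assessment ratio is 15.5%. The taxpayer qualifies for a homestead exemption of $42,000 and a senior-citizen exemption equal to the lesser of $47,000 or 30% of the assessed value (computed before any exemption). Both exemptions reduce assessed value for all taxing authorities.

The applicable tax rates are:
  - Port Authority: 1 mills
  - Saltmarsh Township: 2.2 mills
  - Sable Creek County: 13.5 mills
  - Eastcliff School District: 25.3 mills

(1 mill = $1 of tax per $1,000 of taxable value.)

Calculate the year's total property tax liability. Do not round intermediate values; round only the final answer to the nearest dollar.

Assessed value = $466,817 × 0.155 = $72,356.635
Senior-citizen exemption = min($47,000, 30% × $72,356.635) = min($47,000, $21,706.9905) = $21,706.9905 (percentage binds)
Taxable value = $72,356.635 − $42,000 − $21,706.9905 = $8,649.6445
Port Authority: $8,649.6445 × 0.001 = $8.6496445
Saltmarsh Township: $8,649.6445 × 0.0022 = $19.0292179
Sable Creek County: $8,649.6445 × 0.0135 = $116.77020075
Eastcliff School District: $8,649.6445 × 0.0253 = $218.83600585
Total = $363.285069

$363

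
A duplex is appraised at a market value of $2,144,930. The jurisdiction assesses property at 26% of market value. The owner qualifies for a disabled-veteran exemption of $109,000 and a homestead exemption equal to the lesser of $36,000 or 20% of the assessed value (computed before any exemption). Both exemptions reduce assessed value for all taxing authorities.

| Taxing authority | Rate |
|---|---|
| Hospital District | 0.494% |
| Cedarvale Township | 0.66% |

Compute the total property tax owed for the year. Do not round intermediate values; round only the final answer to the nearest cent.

$4,762.35

Assessed value = $2,144,930 × 0.26 = $557,681.8
Homestead exemption = min($36,000, 20% × $557,681.8) = min($36,000, $111,536.36) = $36,000 (dollar cap binds)
Taxable value = $557,681.8 − $109,000 − $36,000 = $412,681.8
Hospital District: $412,681.8 × 0.00494 = $2,038.648092
Cedarvale Township: $412,681.8 × 0.0066 = $2,723.69988
Total = $4,762.347972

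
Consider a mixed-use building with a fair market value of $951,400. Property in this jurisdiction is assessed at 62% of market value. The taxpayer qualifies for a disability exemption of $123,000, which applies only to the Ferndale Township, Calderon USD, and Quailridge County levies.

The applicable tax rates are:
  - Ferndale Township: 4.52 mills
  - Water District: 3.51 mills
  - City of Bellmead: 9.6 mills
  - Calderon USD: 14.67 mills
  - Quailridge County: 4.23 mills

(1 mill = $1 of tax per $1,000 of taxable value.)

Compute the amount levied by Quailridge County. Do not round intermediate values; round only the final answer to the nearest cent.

Assessed value = $951,400 × 0.62 = $589,868
Quailridge County taxable value = $589,868 − $123,000 = $466,868
Quailridge County levy = $466,868 × 0.00423 = $1,974.85164

$1,974.85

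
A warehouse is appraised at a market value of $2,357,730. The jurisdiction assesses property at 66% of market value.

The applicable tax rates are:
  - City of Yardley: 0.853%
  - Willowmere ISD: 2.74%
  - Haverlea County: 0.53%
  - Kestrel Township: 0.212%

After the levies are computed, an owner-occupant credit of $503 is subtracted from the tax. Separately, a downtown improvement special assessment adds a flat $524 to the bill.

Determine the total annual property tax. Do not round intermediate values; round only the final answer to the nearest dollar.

Assessed value = $2,357,730 × 0.66 = $1,556,101.8
City of Yardley: $1,556,101.8 × 0.00853 = $13,273.548354
Willowmere ISD: $1,556,101.8 × 0.0274 = $42,637.18932
Haverlea County: $1,556,101.8 × 0.0053 = $8,247.33954
Kestrel Township: $1,556,101.8 × 0.00212 = $3,298.935816
Levies subtotal = $67,457.01303
After credit = $67,457.01303 − $503 = $66,954.01303
Total = $66,954.01303 + $524 = $67,478.01303

$67,478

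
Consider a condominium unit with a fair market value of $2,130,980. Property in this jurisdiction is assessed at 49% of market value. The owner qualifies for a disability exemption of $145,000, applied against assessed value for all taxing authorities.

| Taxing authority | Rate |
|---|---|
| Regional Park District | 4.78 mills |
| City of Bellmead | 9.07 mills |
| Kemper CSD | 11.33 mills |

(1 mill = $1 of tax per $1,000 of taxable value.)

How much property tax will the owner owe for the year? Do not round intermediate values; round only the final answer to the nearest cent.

Assessed value = $2,130,980 × 0.49 = $1,044,180.2
Taxable value = $1,044,180.2 − $145,000 = $899,180.2
Regional Park District: $899,180.2 × 0.00478 = $4,298.081356
City of Bellmead: $899,180.2 × 0.00907 = $8,155.564414
Kemper CSD: $899,180.2 × 0.01133 = $10,187.711666
Total = $4,298.081356 + $8,155.564414 + $10,187.711666 = $22,641.357436

$22,641.36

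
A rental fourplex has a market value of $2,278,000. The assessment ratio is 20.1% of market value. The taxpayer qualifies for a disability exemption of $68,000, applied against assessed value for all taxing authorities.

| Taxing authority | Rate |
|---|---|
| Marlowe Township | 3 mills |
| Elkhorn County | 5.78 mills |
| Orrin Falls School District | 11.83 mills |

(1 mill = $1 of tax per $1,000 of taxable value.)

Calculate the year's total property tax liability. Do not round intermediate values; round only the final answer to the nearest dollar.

$8,035

Assessed value = $2,278,000 × 0.201 = $457,878
Taxable value = $457,878 − $68,000 = $389,878
Marlowe Township: $389,878 × 0.003 = $1,169.634
Elkhorn County: $389,878 × 0.00578 = $2,253.49484
Orrin Falls School District: $389,878 × 0.01183 = $4,612.25674
Total = $1,169.634 + $2,253.49484 + $4,612.25674 = $8,035.38558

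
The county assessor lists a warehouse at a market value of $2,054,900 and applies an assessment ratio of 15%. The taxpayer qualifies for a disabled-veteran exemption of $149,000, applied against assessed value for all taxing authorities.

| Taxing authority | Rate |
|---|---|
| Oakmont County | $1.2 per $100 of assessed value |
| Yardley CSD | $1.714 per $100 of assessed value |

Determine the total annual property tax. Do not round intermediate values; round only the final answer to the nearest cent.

Assessed value = $2,054,900 × 0.15 = $308,235
Taxable value = $308,235 − $149,000 = $159,235
Oakmont County: $159,235 × 0.012 = $1,910.82
Yardley CSD: $159,235 × 0.01714 = $2,729.2879
Total = $1,910.82 + $2,729.2879 = $4,640.1079

$4,640.11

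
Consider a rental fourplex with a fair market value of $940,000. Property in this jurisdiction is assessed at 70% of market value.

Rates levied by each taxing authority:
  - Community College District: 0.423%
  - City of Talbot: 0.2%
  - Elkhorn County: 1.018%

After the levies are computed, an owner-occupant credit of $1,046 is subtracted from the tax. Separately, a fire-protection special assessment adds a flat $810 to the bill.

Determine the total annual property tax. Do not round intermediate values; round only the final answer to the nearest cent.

$10,561.78

Assessed value = $940,000 × 0.7 = $658,000
Community College District: $658,000 × 0.00423 = $2,783.34
City of Talbot: $658,000 × 0.002 = $1,316
Elkhorn County: $658,000 × 0.01018 = $6,698.44
Levies subtotal = $10,797.78
After credit = $10,797.78 − $1,046 = $9,751.78
Total = $9,751.78 + $810 = $10,561.78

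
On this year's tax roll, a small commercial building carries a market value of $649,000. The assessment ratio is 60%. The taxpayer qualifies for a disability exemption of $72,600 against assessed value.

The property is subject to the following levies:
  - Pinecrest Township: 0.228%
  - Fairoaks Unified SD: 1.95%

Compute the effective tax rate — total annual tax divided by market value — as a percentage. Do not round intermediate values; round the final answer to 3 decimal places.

Assessed value = $649,000 × 0.6 = $389,400
Taxable value = $389,400 − $72,600 = $316,800
Pinecrest Township: $316,800 × 0.00228 = $722.304
Fairoaks Unified SD: $316,800 × 0.0195 = $6,177.6
Total tax = $6,899.904
Effective rate = $6,899.904 ÷ $649,000 = 1.063% of market value

1.063%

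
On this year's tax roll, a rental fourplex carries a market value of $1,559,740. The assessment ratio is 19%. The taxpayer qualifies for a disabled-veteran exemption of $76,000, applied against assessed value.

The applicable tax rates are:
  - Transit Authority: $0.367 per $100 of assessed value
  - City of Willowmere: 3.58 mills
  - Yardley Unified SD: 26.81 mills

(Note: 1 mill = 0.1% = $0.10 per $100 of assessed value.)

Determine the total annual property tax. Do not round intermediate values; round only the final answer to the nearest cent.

Assessed value = $1,559,740 × 0.19 = $296,350.6
Taxable value = $296,350.6 − $76,000 = $220,350.6
Transit Authority: $220,350.6 × 0.00367 = $808.686702
City of Willowmere: $220,350.6 × 0.00358 = $788.855148
Yardley Unified SD: $220,350.6 × 0.02681 = $5,907.599586
Total = $7,505.141436

$7,505.14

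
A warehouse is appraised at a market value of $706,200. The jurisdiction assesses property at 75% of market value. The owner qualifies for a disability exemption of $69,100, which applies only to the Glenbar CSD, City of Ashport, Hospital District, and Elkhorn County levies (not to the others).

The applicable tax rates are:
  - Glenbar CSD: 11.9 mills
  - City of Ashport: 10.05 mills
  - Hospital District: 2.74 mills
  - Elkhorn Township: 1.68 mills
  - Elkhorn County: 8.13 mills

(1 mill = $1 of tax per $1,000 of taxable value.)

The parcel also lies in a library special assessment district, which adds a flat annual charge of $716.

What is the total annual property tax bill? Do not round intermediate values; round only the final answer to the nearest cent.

$16,721.06

Assessed value = $706,200 × 0.75 = $529,650
Glenbar CSD: ($529,650 − $69,100) × 0.0119 = $460,550 × 0.0119 = $5,480.545
City of Ashport: ($529,650 − $69,100) × 0.01005 = $460,550 × 0.01005 = $4,628.5275
Hospital District: ($529,650 − $69,100) × 0.00274 = $460,550 × 0.00274 = $1,261.907
Elkhorn Township: $529,650 × 0.00168 = $889.812
Elkhorn County: ($529,650 − $69,100) × 0.00813 = $460,550 × 0.00813 = $3,744.2715
Levies subtotal = $16,005.063
Total = $16,005.063 + $716 = $16,721.063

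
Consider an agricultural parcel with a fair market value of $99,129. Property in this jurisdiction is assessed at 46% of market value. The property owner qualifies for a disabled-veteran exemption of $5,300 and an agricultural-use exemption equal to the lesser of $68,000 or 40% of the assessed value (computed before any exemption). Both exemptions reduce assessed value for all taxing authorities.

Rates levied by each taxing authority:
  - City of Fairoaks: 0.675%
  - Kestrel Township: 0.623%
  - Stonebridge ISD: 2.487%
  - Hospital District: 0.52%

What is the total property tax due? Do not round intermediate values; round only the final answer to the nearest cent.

$949.67

Assessed value = $99,129 × 0.46 = $45,599.34
Agricultural-use exemption = min($68,000, 40% × $45,599.34) = min($68,000, $18,239.736) = $18,239.736 (percentage binds)
Taxable value = $45,599.34 − $5,300 − $18,239.736 = $22,059.604
City of Fairoaks: $22,059.604 × 0.00675 = $148.902327
Kestrel Township: $22,059.604 × 0.00623 = $137.43133292
Stonebridge ISD: $22,059.604 × 0.02487 = $548.62235148
Hospital District: $22,059.604 × 0.0052 = $114.7099408
Total = $949.6659522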